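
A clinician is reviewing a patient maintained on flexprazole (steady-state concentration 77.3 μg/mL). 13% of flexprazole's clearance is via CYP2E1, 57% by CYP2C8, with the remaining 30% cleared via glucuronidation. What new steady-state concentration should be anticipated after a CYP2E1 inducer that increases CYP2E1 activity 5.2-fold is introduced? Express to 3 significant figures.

The CYP2E1 pathway (13% of clearance) is boosted to 5.2× activity: 0.13 × 5.2 = 0.676.
CYP2C8 (57%) and the residual 30% are unaffected.
Relative clearance = 0.676 + 0.57 + 0.3 = 1.546.
Steady-state concentration ∝ 1/CL, so new value = 77.3 / 1.546 = 50.0 μg/mL.

50.0 μg/mL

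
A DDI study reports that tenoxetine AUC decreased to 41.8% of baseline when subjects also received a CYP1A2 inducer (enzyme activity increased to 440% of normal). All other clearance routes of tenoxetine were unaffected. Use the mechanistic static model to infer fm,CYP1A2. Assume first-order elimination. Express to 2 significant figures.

0.41

Write x for the fraction cleared via CYP1A2. The observed AUC change means clearance rose to 1/0.418 = 2.392 of baseline.
Setting x·4.4 + (1 − x) = 2.392 and solving: x = (2.392 − 1)/(4.4 − 1) = 0.41.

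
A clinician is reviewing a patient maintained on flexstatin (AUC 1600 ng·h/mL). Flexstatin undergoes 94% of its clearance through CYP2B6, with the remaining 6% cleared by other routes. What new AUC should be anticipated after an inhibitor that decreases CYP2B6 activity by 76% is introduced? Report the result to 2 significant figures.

The CYP2B6 pathway (94% of clearance) drops to 0.24× activity: 0.94 × 0.24 = 0.2256.
Non-CYP routes (6%) are unchanged.
CL_new/CL_old = 0.2256 + 0.06 = 0.2856.
With dosing unchanged, AUC scales as 1/CL: 1600 / 0.2856 = 5.6 × 10³ ng·h/mL.

5.6 × 10³ ng·h/mL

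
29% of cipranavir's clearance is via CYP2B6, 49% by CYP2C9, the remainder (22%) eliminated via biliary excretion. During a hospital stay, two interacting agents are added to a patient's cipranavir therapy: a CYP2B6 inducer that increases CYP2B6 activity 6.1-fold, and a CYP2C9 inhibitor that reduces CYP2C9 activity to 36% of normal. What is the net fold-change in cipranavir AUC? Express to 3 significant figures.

0.462

The CYP2B6 pathway (29% of clearance) is boosted to 6.1× activity: 0.29 × 6.1 = 1.769.
The CYP2C9 pathway (49% of clearance) falls to 0.36× activity: 0.49 × 0.36 = 0.1764.
Non-CYP routes (22%) are unchanged.
CL_new/CL_old = 1.769 + 0.1764 + 0.22 = 2.1654.
AUC ∝ 1/CL: fold-change = 1 / 2.1654 = 0.462.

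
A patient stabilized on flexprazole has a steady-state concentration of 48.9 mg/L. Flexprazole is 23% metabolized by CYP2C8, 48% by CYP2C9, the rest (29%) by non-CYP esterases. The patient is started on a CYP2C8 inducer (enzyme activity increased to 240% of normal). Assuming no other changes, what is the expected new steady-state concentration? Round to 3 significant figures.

The CYP2C8 pathway (23% of clearance) rises to 2.4× activity: 0.23 × 2.4 = 0.552.
CYP2C9 (48%) and the residual 29% are unaffected.
New clearance relative to baseline: 0.552 + 0.48 + 0.29 = 1.322.
New steady-state concentration = baseline ÷ relative clearance = 48.9 / 1.322 = 37.0 mg/L.

37.0 mg/L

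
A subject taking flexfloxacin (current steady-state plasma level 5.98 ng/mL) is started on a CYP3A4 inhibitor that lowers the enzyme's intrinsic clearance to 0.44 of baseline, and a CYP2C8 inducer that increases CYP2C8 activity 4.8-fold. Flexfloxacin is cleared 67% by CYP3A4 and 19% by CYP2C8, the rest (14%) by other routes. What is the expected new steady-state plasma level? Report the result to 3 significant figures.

4.44 ng/mL

CYP3A4: 0.67 × 0.44 = 0.2948
CYP2C8: 0.19 × 4.8 = 0.912
Other: 0.14 (unchanged)
CL_new/CL_old = 0.2948 + 0.912 + 0.14 = 1.3468.
Steady-state plasma level ∝ 1/CL: new value = 5.98 / 1.3468 = 4.44 ng/mL.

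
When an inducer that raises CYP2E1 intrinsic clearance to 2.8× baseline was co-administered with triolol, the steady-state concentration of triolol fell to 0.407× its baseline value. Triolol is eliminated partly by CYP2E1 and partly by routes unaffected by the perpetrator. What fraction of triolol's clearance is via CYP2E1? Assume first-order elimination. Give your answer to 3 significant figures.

Write x for the fraction cleared via CYP2E1. The observed steady-state concentration change means clearance rose to 1/0.407 = 2.457 of baseline.
Only the CYP2E1 route changed, so 2.457 = x·2.8 + (1 − x), giving x = 0.809.

0.809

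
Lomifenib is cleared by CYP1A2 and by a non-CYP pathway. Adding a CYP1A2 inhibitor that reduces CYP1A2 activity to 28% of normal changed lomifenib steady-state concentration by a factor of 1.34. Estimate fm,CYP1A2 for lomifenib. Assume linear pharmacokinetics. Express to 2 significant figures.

0.35

Let fm be the CYP1A2 fraction. New clearance relative to baseline = fm × 0.28 + (1 − fm).
Steady-state concentration ratio = 1 / (new CL fraction), so new CL fraction = 1 / 1.34 = 0.7463.
fm × 0.28 + 1 − fm = 0.7463  ⇒  fm × (0.28 − 1) = −0.2537  ⇒  fm = 0.35.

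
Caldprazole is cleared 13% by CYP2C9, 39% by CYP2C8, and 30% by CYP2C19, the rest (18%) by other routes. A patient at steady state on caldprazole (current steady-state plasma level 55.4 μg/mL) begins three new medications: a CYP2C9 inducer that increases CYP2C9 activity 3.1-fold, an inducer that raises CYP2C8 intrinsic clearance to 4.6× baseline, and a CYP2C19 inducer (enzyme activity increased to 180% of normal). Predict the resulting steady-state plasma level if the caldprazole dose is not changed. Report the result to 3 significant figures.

The CYP2C9 pathway (13% of clearance) is boosted to 3.1× activity: 0.13 × 3.1 = 0.403.
The CYP2C8 pathway (39% of clearance) rises to 4.6× activity: 0.39 × 4.6 = 1.794.
The CYP2C19 pathway (30% of clearance) is boosted to 1.8× activity: 0.3 × 1.8 = 0.54.
The remaining 18% of clearance is unaffected.
Relative clearance = 0.403 + 1.794 + 0.54 + 0.18 = 2.917.
New steady-state plasma level = 55.4 / 2.917 = 19.0 μg/mL (concentration scales inversely with clearance).

19.0 μg/mL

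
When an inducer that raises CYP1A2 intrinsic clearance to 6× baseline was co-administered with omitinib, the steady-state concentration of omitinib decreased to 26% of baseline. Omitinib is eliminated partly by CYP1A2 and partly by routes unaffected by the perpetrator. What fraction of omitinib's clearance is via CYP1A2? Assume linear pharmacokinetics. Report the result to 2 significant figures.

Let x = fm,CYP1A2. Because steady-state concentration ∝ 1/CL, relative clearance rose to 1/0.260 = 3.846.
Only the CYP1A2 route changed, so 3.846 = x·6 + (1 − x), giving x = 0.57.

0.57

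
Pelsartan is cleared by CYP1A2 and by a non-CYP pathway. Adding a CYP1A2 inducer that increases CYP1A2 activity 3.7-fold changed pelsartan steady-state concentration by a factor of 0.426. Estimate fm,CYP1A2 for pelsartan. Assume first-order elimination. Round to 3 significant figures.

Write x for the fraction cleared via CYP1A2. The observed steady-state concentration change means clearance rose to 1/0.426 = 2.347 of baseline.
Setting x·3.7 + (1 − x) = 2.347 and solving: x = (2.347 − 1)/(3.7 − 1) = 0.499.

0.499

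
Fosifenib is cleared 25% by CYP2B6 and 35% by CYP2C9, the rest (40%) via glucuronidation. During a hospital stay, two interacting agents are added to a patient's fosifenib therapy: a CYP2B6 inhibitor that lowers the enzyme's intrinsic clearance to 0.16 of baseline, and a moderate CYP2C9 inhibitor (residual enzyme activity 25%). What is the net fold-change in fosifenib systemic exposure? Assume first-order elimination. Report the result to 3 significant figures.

The CYP2B6 pathway (25% of clearance) is reduced to 0.16× activity: 0.25 × 0.16 = 0.04.
The CYP2C9 pathway (35% of clearance) falls to 0.25× activity: 0.35 × 0.25 = 0.0875.
The remaining 40% of clearance is unaffected.
New clearance relative to baseline: 0.04 + 0.0875 + 0.4 = 0.5275.
Net systemic exposure ratio = 1 / 0.5275 = 1.90.

1.90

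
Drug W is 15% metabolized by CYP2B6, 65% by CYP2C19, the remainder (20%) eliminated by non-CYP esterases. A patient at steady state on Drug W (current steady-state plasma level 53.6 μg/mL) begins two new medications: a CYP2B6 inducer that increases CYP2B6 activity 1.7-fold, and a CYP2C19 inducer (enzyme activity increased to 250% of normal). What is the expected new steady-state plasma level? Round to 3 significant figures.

25.8 μg/mL

CYP2B6: 0.15 × 1.7 = 0.255
CYP2C19: 0.65 × 2.5 = 1.625
Other: 0.2 (unchanged)
Relative clearance = 0.255 + 1.625 + 0.2 = 2.08.
New steady-state plasma level = 53.6 / 2.08 = 25.8 μg/mL (concentration scales inversely with clearance).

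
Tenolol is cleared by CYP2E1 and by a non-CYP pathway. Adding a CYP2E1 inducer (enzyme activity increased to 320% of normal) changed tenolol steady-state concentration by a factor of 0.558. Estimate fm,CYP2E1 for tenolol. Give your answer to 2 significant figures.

0.36

Let x = fm,CYP2E1. Because steady-state concentration ∝ 1/CL, relative clearance rose to 1/0.558 = 1.792.
Setting x·3.2 + (1 − x) = 1.792 and solving: x = (1.792 − 1)/(3.2 − 1) = 0.36.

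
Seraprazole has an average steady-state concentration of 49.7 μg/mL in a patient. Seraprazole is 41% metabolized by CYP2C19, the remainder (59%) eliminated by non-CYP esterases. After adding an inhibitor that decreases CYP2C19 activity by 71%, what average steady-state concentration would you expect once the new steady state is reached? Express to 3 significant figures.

CYP2C19: 0.41 × 0.29 = 0.1189
Other: 0.59 (unchanged)
CL_new/CL_old = 0.1189 + 0.59 = 0.7089.
New average steady-state concentration = baseline ÷ relative clearance = 49.7 / 0.7089 = 70.1 μg/mL.

70.1 μg/mL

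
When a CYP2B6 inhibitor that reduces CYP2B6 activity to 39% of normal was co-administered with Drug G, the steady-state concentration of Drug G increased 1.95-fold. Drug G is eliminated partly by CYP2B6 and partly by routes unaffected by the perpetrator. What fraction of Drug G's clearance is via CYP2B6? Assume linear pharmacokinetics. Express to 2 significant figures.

0.80

Let fm be the CYP2B6 fraction. New clearance relative to baseline = fm × 0.39 + (1 − fm).
Steady-state concentration ratio = 1 / (new CL fraction), so new CL fraction = 1 / 1.95 = 0.5128.
fm × 0.39 + 1 − fm = 0.5128  ⇒  fm × (0.39 − 1) = −0.4872  ⇒  fm = 0.80.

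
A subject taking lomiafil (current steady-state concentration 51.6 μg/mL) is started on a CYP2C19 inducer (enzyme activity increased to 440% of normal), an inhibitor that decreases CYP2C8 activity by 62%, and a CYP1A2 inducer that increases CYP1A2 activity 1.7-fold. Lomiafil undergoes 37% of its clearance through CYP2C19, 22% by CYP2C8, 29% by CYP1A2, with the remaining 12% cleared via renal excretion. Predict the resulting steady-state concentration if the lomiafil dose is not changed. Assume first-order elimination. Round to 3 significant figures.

The CYP2C19 pathway (37% of clearance) is boosted to 4.4× activity: 0.37 × 4.4 = 1.628.
The CYP2C8 pathway (22% of clearance) is reduced to 0.38× activity: 0.22 × 0.38 = 0.0836.
The CYP1A2 pathway (29% of clearance) rises to 1.7× activity: 0.29 × 1.7 = 0.493.
The remaining 12% of clearance is unaffected.
CL_new/CL_old = 1.628 + 0.0836 + 0.493 + 0.12 = 2.3246.
Dividing the baseline by the relative clearance: 51.6 / 2.3246 = 22.2 μg/mL.

22.2 μg/mL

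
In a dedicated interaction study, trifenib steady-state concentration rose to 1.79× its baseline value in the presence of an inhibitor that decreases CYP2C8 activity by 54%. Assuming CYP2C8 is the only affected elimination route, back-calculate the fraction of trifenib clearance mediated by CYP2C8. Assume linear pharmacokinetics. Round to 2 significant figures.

CL'/CL = 1 / 1.79 = 0.5587
0.46·fm + (1 − fm) = 0.5587
fm = (0.5587 − 1) / (0.46 − 1) = 0.82

0.82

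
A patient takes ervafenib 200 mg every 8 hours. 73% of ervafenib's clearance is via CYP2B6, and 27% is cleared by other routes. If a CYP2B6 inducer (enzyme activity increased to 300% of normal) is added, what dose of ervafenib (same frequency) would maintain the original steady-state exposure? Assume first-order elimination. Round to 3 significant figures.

492 mg

The CYP2B6 pathway (73% of clearance) rises to 3× activity: 0.73 × 3 = 2.19.
The remaining 27% of clearance is unaffected.
New clearance relative to baseline: 2.19 + 0.27 = 2.46.
Css,avg = (dose rate)/CL, so holding Css fixed requires dose ∝ CL: 200 × 2.46 = 492 mg.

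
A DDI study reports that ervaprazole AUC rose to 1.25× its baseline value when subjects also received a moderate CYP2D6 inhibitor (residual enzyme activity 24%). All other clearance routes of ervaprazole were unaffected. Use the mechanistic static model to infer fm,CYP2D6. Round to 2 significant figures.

CL'/CL = 1 / 1.25 = 0.8
0.24·fm + (1 − fm) = 0.8
fm = (0.8 − 1) / (0.24 − 1) = 0.26

0.26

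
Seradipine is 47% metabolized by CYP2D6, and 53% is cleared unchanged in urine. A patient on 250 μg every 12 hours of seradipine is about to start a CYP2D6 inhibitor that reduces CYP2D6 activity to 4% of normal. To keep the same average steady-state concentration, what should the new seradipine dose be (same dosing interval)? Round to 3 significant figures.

137 μg

The CYP2D6 pathway (47% of clearance) drops to 0.04× activity: 0.47 × 0.04 = 0.0188.
Non-CYP routes (53%) are unchanged.
CL_new/CL_old = 0.0188 + 0.53 = 0.5488.
Exposure is unchanged when dose changes in proportion to clearance. New dose = 250 μg × 0.5488 = 137 μg.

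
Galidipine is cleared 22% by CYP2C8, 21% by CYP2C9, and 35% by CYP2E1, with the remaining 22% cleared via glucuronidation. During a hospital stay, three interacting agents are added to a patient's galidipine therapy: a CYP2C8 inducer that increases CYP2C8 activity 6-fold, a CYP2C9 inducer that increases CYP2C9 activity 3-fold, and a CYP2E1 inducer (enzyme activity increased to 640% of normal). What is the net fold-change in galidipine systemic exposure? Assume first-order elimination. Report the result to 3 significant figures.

The CYP2C8 pathway (22% of clearance) is boosted to 6× activity: 0.22 × 6 = 1.32.
The CYP2C9 pathway (21% of clearance) rises to 3× activity: 0.21 × 3 = 0.63.
The CYP2E1 pathway (35% of clearance) rises to 6.4× activity: 0.35 × 6.4 = 2.24.
Non-CYP routes (22%) are unchanged.
New clearance relative to baseline: 1.32 + 0.63 + 2.24 + 0.22 = 4.41.
Systemic exposure ∝ 1/CL: fold-change = 1 / 4.41 = 0.227.

0.227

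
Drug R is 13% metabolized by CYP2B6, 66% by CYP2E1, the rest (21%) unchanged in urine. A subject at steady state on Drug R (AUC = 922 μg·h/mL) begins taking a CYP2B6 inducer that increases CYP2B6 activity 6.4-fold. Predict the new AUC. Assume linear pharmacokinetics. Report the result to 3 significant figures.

542 μg·h/mL

The CYP2B6 pathway (13% of clearance) rises to 6.4× activity: 0.13 × 6.4 = 0.832.
CYP2E1 (66%) and the residual 21% are unaffected.
CL_new/CL_old = 0.832 + 0.66 + 0.21 = 1.702.
AUC ∝ 1/CL, so new value = 922 / 1.702 = 542 μg·h/mL.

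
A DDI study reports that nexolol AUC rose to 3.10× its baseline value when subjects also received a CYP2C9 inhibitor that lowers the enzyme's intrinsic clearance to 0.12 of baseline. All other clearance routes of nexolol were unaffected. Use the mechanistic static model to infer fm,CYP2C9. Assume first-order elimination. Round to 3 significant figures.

0.770

Let fm be the CYP2C9 fraction. New clearance relative to baseline = fm × 0.12 + (1 − fm).
AUC ratio = 1 / (new CL fraction), so new CL fraction = 1 / 3.10 = 0.3226.
fm × 0.12 + 1 − fm = 0.3226  ⇒  fm × (0.12 − 1) = −0.6774  ⇒  fm = 0.770.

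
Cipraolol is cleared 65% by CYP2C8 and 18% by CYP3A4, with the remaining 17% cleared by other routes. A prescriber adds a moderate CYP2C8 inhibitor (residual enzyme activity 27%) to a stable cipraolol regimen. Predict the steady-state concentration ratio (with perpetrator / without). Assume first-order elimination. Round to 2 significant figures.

The CYP2C8 pathway (65% of clearance) is reduced to 0.27× activity: 0.65 × 0.27 = 0.1755.
CYP3A4 (18%) and the residual 17% are unaffected.
CL_new/CL_old = 0.1755 + 0.18 + 0.17 = 0.5255.
Steady-state concentration is inversely proportional to clearance, so the fold-change is 1 / 0.5255 = 1.9.

1.9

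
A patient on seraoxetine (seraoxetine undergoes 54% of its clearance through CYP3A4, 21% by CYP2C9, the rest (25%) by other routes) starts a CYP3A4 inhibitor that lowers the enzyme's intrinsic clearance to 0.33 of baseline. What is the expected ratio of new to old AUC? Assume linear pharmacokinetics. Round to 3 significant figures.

1.57

CYP3A4: 0.54 × 0.33 = 0.1782
CYP2C9: 0.21 (unchanged)
Other: 0.25 (unchanged)
New clearance relative to baseline: 0.1782 + 0.21 + 0.25 = 0.6382.
Since AUC ∝ 1/CL, the ratio is 1 / 0.6382 = 1.57.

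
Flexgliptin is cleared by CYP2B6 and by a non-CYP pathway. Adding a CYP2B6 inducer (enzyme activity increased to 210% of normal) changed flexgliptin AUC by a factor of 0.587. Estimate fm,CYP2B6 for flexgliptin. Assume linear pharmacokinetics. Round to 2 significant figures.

Let fm be the CYP2B6 fraction. New clearance relative to baseline = fm × 2.1 + (1 − fm).
AUC ratio = 1 / (new CL fraction), so new CL fraction = 1 / 0.587 = 1.704.
fm × 2.1 + 1 − fm = 1.704  ⇒  fm × (2.1 − 1) = 0.7036  ⇒  fm = 0.64.

0.64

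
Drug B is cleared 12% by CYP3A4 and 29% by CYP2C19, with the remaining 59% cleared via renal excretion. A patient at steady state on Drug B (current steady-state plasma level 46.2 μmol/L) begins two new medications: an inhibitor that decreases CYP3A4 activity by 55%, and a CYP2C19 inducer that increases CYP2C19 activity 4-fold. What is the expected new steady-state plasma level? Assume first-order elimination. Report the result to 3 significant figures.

25.6 μmol/L

CYP3A4: 0.12 × 0.45 = 0.054
CYP2C19: 0.29 × 4 = 1.16
Other: 0.59 (unchanged)
New clearance relative to baseline: 0.054 + 1.16 + 0.59 = 1.804.
New steady-state plasma level = 46.2 / 1.804 = 25.6 μmol/L (concentration scales inversely with clearance).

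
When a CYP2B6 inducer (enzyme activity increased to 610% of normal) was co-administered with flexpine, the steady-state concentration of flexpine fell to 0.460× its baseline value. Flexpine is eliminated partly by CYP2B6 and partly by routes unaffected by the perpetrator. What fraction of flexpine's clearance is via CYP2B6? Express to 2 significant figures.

0.23

CL'/CL = 1 / 0.460 = 2.174
6.1·fm + (1 − fm) = 2.174
fm = (2.174 − 1) / (6.1 − 1) = 0.23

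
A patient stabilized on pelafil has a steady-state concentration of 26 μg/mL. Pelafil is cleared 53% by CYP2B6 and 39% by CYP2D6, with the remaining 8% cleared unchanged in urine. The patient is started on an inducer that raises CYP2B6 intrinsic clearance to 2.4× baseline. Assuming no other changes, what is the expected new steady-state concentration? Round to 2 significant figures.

CYP2B6: 0.53 × 2.4 = 1.272
CYP2D6: 0.39 (unchanged)
Other: 0.08 (unchanged)
Relative clearance = 1.272 + 0.39 + 0.08 = 1.742.
With dosing unchanged, steady-state concentration scales as 1/CL: 26 / 1.742 = 15 μg/mL.

15 μg/mL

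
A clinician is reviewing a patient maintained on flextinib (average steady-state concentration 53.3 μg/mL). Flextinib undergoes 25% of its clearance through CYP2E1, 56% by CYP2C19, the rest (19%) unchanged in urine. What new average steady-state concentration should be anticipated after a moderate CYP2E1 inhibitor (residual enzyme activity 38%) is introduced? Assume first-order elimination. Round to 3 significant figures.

The CYP2E1 pathway (25% of clearance) is reduced to 0.38× activity: 0.25 × 0.38 = 0.095.
CYP2C19 (56%) and the residual 19% are unaffected.
CL_new/CL_old = 0.095 + 0.56 + 0.19 = 0.845.
New average steady-state concentration = baseline ÷ relative clearance = 53.3 / 0.845 = 63.1 μg/mL.

63.1 μg/mL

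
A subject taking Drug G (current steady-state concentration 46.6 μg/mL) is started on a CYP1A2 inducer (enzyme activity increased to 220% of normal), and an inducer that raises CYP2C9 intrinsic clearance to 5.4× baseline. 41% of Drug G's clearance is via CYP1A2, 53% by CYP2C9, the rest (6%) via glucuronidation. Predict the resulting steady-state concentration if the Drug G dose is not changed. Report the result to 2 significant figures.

12 μg/mL

The CYP1A2 pathway (41% of clearance) increases to 2.2× activity: 0.41 × 2.2 = 0.902.
The CYP2C9 pathway (53% of clearance) rises to 5.4× activity: 0.53 × 5.4 = 2.862.
Non-CYP routes (6%) are unchanged.
New clearance relative to baseline: 0.902 + 2.862 + 0.06 = 3.824.
Dividing the baseline by the relative clearance: 46.6 / 3.824 = 12 μg/mL.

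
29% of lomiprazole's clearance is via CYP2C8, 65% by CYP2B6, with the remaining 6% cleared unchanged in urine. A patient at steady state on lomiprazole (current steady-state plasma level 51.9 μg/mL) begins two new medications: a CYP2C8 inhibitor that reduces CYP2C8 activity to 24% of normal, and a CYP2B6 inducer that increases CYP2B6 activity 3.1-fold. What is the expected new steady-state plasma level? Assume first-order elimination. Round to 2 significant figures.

The CYP2C8 pathway (29% of clearance) is reduced to 0.24× activity: 0.29 × 0.24 = 0.0696.
The CYP2B6 pathway (65% of clearance) rises to 3.1× activity: 0.65 × 3.1 = 2.015.
The remaining 6% of clearance is unaffected.
CL_new/CL_old = 0.0696 + 2.015 + 0.06 = 2.1446.
New steady-state plasma level = 51.9 / 2.1446 = 24 μg/mL (concentration scales inversely with clearance).

24 μg/mL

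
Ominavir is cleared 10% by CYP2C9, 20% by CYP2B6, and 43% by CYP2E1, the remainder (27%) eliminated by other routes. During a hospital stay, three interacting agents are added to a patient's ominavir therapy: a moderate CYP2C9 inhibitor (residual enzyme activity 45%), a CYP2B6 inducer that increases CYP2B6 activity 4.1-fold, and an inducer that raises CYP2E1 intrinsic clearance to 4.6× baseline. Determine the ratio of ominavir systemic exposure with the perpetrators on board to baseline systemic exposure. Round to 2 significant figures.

0.32

CYP2C9: 0.1 × 0.45 = 0.045
CYP2B6: 0.2 × 4.1 = 0.82
CYP2E1: 0.43 × 4.6 = 1.978
Other: 0.27 (unchanged)
Relative clearance = 0.045 + 0.82 + 1.978 + 0.27 = 3.113.
Because systemic exposure varies inversely with clearance, the combined effect is 1 / 3.113 = 0.32.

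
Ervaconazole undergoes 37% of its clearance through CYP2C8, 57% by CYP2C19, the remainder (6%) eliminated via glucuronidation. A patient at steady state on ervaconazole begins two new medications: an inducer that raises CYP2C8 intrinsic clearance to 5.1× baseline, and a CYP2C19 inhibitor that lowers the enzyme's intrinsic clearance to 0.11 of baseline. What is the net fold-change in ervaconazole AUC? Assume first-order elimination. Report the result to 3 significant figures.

CYP2C8: 0.37 × 5.1 = 1.887
CYP2C19: 0.57 × 0.11 = 0.0627
Other: 0.06 (unchanged)
New clearance relative to baseline: 1.887 + 0.0627 + 0.06 = 2.0097.
Because AUC varies inversely with clearance, the combined effect is 1 / 2.0097 = 0.498.

0.498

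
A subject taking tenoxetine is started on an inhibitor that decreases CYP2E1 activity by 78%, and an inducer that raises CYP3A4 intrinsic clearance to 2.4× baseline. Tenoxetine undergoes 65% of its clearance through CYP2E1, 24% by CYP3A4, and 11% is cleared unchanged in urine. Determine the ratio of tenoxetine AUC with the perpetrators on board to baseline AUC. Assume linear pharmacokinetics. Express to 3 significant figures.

1.21

The CYP2E1 pathway (65% of clearance) is reduced to 0.22× activity: 0.65 × 0.22 = 0.143.
The CYP3A4 pathway (24% of clearance) is boosted to 2.4× activity: 0.24 × 2.4 = 0.576.
The remaining 11% of clearance is unaffected.
CL_new/CL_old = 0.143 + 0.576 + 0.11 = 0.829.
AUC ∝ 1/CL: fold-change = 1 / 0.829 = 1.21.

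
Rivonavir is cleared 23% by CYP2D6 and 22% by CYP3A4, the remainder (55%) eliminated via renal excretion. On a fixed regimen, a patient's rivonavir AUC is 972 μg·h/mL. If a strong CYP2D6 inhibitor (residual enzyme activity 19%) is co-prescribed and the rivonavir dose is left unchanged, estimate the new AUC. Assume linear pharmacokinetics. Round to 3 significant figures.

The CYP2D6 pathway (23% of clearance) is reduced to 0.19× activity: 0.23 × 0.19 = 0.0437.
CYP3A4 (22%) and the residual 55% are unaffected.
Relative clearance = 0.0437 + 0.22 + 0.55 = 0.8137.
AUC ∝ 1/CL, so new value = 972 / 0.8137 = 1.19 × 10³ μg·h/mL.

1.19 × 10³ μg·h/mL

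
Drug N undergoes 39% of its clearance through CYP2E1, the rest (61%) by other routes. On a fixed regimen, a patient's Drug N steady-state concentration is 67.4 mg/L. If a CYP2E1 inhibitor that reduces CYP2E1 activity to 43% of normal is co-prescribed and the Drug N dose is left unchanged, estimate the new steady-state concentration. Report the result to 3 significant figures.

86.7 mg/L

CYP2E1: 0.39 × 0.43 = 0.1677
Other: 0.61 (unchanged)
CL_new/CL_old = 0.1677 + 0.61 = 0.7777.
New steady-state concentration = baseline ÷ relative clearance = 67.4 / 0.7777 = 86.7 mg/L.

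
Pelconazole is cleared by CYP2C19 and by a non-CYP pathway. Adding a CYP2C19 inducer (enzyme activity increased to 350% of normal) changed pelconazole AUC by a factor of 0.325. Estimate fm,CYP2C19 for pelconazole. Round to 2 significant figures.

Write x for the fraction cleared via CYP2C19. The observed AUC change means clearance rose to 1/0.325 = 3.077 of baseline.
Setting x·3.5 + (1 − x) = 3.077 and solving: x = (3.077 − 1)/(3.5 − 1) = 0.83.

0.83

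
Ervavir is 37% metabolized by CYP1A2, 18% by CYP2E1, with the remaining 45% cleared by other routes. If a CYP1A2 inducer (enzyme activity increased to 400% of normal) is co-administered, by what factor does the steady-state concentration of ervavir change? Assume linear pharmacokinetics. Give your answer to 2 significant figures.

The CYP1A2 pathway (37% of clearance) rises to 4× activity: 0.37 × 4 = 1.48.
CYP2E1 (18%) and the residual 45% are unaffected.
New clearance relative to baseline: 1.48 + 0.18 + 0.45 = 2.11.
Steady-state concentration ratio = CL_old/CL_new = 1 / 2.11 = 0.47.

0.47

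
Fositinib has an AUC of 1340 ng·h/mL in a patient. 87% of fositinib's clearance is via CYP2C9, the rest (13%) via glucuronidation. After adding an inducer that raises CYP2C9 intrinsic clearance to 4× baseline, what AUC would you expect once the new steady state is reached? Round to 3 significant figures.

The CYP2C9 pathway (87% of clearance) rises to 4× activity: 0.87 × 4 = 3.48.
The remaining 13% of clearance is unaffected.
New clearance relative to baseline: 3.48 + 0.13 = 3.61.
AUC ∝ 1/CL, so new value = 1340 / 3.61 = 371 ng·h/mL.

371 ng·h/mL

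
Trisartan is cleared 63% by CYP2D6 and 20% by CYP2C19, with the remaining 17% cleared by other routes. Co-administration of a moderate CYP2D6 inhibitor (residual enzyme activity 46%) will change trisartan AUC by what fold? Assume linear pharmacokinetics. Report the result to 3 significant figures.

1.52

CYP2D6: 0.63 × 0.46 = 0.2898
CYP2C19: 0.2 (unchanged)
Other: 0.17 (unchanged)
Relative clearance = 0.2898 + 0.2 + 0.17 = 0.6598.
AUC ratio = CL_old/CL_new = 1 / 0.6598 = 1.52.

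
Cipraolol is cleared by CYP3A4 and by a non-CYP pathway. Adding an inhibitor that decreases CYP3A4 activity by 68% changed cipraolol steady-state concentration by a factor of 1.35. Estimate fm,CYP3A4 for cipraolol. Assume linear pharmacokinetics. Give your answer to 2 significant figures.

CL'/CL = 1 / 1.35 = 0.7407
0.32·fm + (1 − fm) = 0.7407
fm = (0.7407 − 1) / (0.32 − 1) = 0.38

0.38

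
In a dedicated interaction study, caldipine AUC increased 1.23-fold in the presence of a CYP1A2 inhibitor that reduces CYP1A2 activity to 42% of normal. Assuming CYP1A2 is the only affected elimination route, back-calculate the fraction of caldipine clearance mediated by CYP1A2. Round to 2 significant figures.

0.32

Let fm be the CYP1A2 fraction. New clearance relative to baseline = fm × 0.42 + (1 − fm).
AUC ratio = 1 / (new CL fraction), so new CL fraction = 1 / 1.23 = 0.813.
fm × 0.42 + 1 − fm = 0.813  ⇒  fm × (0.42 − 1) = −0.187  ⇒  fm = 0.32.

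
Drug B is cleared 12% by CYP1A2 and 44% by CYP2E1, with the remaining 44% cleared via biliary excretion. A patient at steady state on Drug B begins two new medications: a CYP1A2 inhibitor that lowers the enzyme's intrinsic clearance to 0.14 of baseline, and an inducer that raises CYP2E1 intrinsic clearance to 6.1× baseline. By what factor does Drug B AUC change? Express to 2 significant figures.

0.32

The CYP1A2 pathway (12% of clearance) is reduced to 0.14× activity: 0.12 × 0.14 = 0.0168.
The CYP2E1 pathway (44% of clearance) is boosted to 6.1× activity: 0.44 × 6.1 = 2.684.
Non-CYP routes (44%) are unchanged.
New clearance relative to baseline: 0.0168 + 2.684 + 0.44 = 3.1408.
AUC ∝ 1/CL: fold-change = 1 / 3.1408 = 0.32.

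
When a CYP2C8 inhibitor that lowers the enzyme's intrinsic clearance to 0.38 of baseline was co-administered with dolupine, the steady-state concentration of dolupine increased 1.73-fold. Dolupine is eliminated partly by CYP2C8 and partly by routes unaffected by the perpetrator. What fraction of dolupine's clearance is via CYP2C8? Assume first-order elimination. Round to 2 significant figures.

0.68

Write x for the fraction cleared via CYP2C8. The observed steady-state concentration change means clearance fell to 1/1.73 = 0.578 of baseline.
Only the CYP2C8 route changed, so 0.578 = x·0.38 + (1 − x), giving x = 0.68.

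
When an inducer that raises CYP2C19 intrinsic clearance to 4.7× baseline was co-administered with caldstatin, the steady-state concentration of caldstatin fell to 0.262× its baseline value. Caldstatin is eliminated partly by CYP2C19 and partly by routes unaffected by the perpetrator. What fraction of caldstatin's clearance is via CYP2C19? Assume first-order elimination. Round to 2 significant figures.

0.76

Let fm be the CYP2C19 fraction. New clearance relative to baseline = fm × 4.7 + (1 − fm).
Steady-state concentration ratio = 1 / (new CL fraction), so new CL fraction = 1 / 0.262 = 3.817.
fm × 4.7 + 1 − fm = 3.817  ⇒  fm × (4.7 − 1) = 2.817  ⇒  fm = 0.76.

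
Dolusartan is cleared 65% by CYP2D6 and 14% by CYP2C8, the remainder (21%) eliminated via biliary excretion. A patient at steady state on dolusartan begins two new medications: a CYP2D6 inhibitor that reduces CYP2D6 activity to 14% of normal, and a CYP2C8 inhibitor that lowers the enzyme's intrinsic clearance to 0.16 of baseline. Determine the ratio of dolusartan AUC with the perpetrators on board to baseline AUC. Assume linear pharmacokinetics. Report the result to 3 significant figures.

The CYP2D6 pathway (65% of clearance) drops to 0.14× activity: 0.65 × 0.14 = 0.091.
The CYP2C8 pathway (14% of clearance) falls to 0.16× activity: 0.14 × 0.16 = 0.0224.
The remaining 21% of clearance is unaffected.
New clearance relative to baseline: 0.091 + 0.0224 + 0.21 = 0.3234.
Because AUC varies inversely with clearance, the combined effect is 1 / 0.3234 = 3.09.

3.09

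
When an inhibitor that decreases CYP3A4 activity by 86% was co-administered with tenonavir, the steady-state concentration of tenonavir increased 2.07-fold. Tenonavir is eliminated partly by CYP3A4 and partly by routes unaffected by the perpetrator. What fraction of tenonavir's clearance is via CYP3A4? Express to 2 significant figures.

0.60

Call the CYP3A4 fraction fm. After the interaction, CL_new/CL_old = fm × 0.14 + (1 − fm).
Steady-state concentration ratio = 1 / (new CL fraction), so new CL fraction = 1 / 2.07 = 0.4831.
fm × 0.14 + 1 − fm = 0.4831  ⇒  fm × (0.14 − 1) = −0.5169  ⇒  fm = 0.60.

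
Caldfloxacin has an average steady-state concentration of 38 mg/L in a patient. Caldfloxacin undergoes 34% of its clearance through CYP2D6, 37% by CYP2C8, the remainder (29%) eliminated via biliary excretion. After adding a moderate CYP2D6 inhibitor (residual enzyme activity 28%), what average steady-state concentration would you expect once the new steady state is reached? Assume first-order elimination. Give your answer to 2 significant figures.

The CYP2D6 pathway (34% of clearance) drops to 0.28× activity: 0.34 × 0.28 = 0.0952.
CYP2C8 (37%) and the residual 29% are unaffected.
CL_new/CL_old = 0.0952 + 0.37 + 0.29 = 0.7552.
Average steady-state concentration ∝ 1/CL, so new value = 38 / 0.7552 = 50 mg/L.

50 mg/L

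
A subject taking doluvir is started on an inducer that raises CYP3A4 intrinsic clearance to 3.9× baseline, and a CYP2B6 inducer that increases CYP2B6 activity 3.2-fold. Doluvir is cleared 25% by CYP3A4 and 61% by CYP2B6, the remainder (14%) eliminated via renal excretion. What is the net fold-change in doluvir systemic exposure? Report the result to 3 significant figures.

0.326

The CYP3A4 pathway (25% of clearance) is boosted to 3.9× activity: 0.25 × 3.9 = 0.975.
The CYP2B6 pathway (61% of clearance) rises to 3.2× activity: 0.61 × 3.2 = 1.952.
Non-CYP routes (14%) are unchanged.
Relative clearance = 0.975 + 1.952 + 0.14 = 3.067.
Because systemic exposure varies inversely with clearance, the combined effect is 1 / 3.067 = 0.326.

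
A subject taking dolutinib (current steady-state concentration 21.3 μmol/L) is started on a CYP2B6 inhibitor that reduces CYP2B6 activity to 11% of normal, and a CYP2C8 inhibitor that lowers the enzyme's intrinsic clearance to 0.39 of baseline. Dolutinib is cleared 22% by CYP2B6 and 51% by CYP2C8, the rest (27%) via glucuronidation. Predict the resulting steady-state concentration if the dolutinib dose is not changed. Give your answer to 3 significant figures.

The CYP2B6 pathway (22% of clearance) drops to 0.11× activity: 0.22 × 0.11 = 0.0242.
The CYP2C8 pathway (51% of clearance) is reduced to 0.39× activity: 0.51 × 0.39 = 0.1989.
Non-CYP routes (27%) are unchanged.
CL_new/CL_old = 0.0242 + 0.1989 + 0.27 = 0.4931.
Dividing the baseline by the relative clearance: 21.3 / 0.4931 = 43.2 μmol/L.

43.2 μmol/L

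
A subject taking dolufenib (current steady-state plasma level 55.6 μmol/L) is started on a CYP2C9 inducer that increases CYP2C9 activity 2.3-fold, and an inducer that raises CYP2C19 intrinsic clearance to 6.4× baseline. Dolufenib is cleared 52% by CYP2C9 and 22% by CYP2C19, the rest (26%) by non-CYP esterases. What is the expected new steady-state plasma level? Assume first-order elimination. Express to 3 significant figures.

The CYP2C9 pathway (52% of clearance) rises to 2.3× activity: 0.52 × 2.3 = 1.196.
The CYP2C19 pathway (22% of clearance) increases to 6.4× activity: 0.22 × 6.4 = 1.408.
Non-CYP routes (26%) are unchanged.
CL_new/CL_old = 1.196 + 1.408 + 0.26 = 2.864.
Steady-state plasma level ∝ 1/CL: new value = 55.6 / 2.864 = 19.4 μmol/L.

19.4 μmol/L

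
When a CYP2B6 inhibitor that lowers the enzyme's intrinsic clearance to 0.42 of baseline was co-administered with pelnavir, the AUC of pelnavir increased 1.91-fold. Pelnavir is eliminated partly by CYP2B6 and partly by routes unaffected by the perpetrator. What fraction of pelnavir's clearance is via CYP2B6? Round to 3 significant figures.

CL'/CL = 1 / 1.91 = 0.5236
0.42·fm + (1 − fm) = 0.5236
fm = (0.5236 − 1) / (0.42 − 1) = 0.821

0.821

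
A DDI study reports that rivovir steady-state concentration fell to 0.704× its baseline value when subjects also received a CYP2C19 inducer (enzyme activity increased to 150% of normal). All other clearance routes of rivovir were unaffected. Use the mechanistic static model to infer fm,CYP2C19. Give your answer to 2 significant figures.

0.84

Let x = fm,CYP2C19. Because steady-state concentration ∝ 1/CL, relative clearance rose to 1/0.704 = 1.42.
Only the CYP2C19 route changed, so 1.42 = x·1.5 + (1 − x), giving x = 0.84.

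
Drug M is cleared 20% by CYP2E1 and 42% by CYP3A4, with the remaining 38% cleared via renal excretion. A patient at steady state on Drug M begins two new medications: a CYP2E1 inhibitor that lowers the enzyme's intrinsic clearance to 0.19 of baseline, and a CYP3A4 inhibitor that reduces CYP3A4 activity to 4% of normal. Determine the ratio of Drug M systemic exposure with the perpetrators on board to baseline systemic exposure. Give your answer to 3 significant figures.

2.30

The CYP2E1 pathway (20% of clearance) drops to 0.19× activity: 0.2 × 0.19 = 0.038.
The CYP3A4 pathway (42% of clearance) drops to 0.04× activity: 0.42 × 0.04 = 0.0168.
Non-CYP routes (38%) are unchanged.
CL_new/CL_old = 0.038 + 0.0168 + 0.38 = 0.4348.
Systemic exposure ∝ 1/CL: fold-change = 1 / 0.4348 = 2.30.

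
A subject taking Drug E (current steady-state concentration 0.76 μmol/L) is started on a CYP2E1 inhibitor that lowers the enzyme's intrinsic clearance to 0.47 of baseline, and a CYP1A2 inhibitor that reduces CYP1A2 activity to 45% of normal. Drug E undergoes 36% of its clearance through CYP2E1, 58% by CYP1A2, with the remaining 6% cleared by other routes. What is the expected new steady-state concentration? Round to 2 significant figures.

CYP2E1: 0.36 × 0.47 = 0.1692
CYP1A2: 0.58 × 0.45 = 0.261
Other: 0.06 (unchanged)
CL_new/CL_old = 0.1692 + 0.261 + 0.06 = 0.4902.
New steady-state concentration = 0.76 / 0.4902 = 1.6 μmol/L (concentration scales inversely with clearance).

1.6 μmol/L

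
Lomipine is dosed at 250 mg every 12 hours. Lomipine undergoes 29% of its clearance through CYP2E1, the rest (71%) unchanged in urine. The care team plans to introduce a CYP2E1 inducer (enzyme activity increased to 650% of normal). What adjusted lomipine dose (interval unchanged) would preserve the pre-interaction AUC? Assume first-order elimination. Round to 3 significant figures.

The CYP2E1 pathway (29% of clearance) increases to 6.5× activity: 0.29 × 6.5 = 1.885.
Non-CYP routes (71%) are unchanged.
New clearance relative to baseline: 1.885 + 0.71 = 2.595.
Css,avg = (dose rate)/CL, so holding Css fixed requires dose ∝ CL: 250 × 2.595 = 649 mg.

649 mg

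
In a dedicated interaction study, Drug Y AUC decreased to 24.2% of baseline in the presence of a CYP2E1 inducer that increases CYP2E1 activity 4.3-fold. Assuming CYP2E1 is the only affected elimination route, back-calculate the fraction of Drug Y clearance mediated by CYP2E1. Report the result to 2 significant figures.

0.95

Let fm be the CYP2E1 fraction. New clearance relative to baseline = fm × 4.3 + (1 − fm).
AUC ratio = 1 / (new CL fraction), so new CL fraction = 1 / 0.242 = 4.132.
fm × 4.3 + 1 − fm = 4.132  ⇒  fm × (4.3 − 1) = 3.132  ⇒  fm = 0.95.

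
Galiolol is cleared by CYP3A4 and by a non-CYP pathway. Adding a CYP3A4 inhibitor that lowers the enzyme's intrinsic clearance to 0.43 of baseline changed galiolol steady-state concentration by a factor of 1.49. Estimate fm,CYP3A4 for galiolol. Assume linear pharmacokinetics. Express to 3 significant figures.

Write x for the fraction cleared via CYP3A4. The observed steady-state concentration change means clearance fell to 1/1.49 = 0.6711 of baseline.
Setting x·0.43 + (1 − x) = 0.6711 and solving: x = (0.6711 − 1)/(0.43 − 1) = 0.577.

0.577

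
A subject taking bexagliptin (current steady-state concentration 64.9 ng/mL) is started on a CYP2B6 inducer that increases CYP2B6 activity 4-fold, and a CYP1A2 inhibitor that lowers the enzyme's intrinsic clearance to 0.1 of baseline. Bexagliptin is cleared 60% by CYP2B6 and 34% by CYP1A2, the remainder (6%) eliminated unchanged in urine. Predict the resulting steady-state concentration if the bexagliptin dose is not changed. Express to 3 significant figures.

The CYP2B6 pathway (60% of clearance) increases to 4× activity: 0.6 × 4 = 2.4.
The CYP1A2 pathway (34% of clearance) is reduced to 0.1× activity: 0.34 × 0.1 = 0.034.
Non-CYP routes (6%) are unchanged.
Relative clearance = 2.4 + 0.034 + 0.06 = 2.494.
Steady-state concentration ∝ 1/CL: new value = 64.9 / 2.494 = 26.0 ng/mL.

26.0 ng/mL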